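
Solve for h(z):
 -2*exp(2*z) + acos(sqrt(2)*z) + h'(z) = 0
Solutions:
 h(z) = C1 - z*acos(sqrt(2)*z) + sqrt(2)*sqrt(1 - 2*z^2)/2 + exp(2*z)


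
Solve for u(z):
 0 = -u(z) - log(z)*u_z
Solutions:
 u(z) = C1*exp(-li(z))


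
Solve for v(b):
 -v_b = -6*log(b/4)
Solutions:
 v(b) = C1 + 6*b*log(b) - b*log(4096) - 6*b


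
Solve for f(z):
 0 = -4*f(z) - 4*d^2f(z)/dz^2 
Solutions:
 f(z) = C1*sin(z) + C2*cos(z)


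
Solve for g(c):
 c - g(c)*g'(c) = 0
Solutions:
 g(c) = -sqrt(C1 + c^2)
 g(c) = sqrt(C1 + c^2)


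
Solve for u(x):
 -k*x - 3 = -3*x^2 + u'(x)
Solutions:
 u(x) = C1 - k*x^2/2 + x^3 - 3*x


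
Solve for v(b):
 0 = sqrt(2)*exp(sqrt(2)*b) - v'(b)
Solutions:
 v(b) = C1 + exp(sqrt(2)*b)


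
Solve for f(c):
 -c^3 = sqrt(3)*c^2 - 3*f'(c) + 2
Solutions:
 f(c) = C1 + c^4/12 + sqrt(3)*c^3/9 + 2*c/3


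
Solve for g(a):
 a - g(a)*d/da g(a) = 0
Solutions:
 g(a) = -sqrt(C1 + a^2)
 g(a) = sqrt(C1 + a^2)


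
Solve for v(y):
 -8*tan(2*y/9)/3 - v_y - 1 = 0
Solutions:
 v(y) = C1 - y + 12*log(cos(2*y/9))


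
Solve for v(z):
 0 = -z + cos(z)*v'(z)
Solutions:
 v(z) = C1 + Integral(z/cos(z), z)


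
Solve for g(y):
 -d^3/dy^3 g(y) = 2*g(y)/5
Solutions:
 g(y) = C3*exp(-2^(1/3)*5^(2/3)*y/5) + (C1*sin(2^(1/3)*sqrt(3)*5^(2/3)*y/10) + C2*cos(2^(1/3)*sqrt(3)*5^(2/3)*y/10))*exp(2^(1/3)*5^(2/3)*y/10)


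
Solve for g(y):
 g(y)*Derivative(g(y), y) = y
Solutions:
 g(y) = -sqrt(C1 + y^2)
 g(y) = sqrt(C1 + y^2)


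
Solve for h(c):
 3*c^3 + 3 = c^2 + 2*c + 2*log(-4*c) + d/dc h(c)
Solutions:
 h(c) = C1 + 3*c^4/4 - c^3/3 - c^2 - 2*c*log(-c) + c*(5 - 4*log(2))


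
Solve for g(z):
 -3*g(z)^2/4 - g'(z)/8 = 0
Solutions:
 g(z) = 1/(C1 + 6*z)


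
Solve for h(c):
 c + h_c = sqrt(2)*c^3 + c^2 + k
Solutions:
 h(c) = C1 + sqrt(2)*c^4/4 + c^3/3 - c^2/2 + c*k


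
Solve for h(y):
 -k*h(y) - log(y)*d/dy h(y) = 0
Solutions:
 h(y) = C1*exp(-k*li(y))


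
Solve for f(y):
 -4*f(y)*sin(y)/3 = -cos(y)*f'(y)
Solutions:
 f(y) = C1/cos(y)^(4/3)


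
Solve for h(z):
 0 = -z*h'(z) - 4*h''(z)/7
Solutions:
 h(z) = C1 + C2*erf(sqrt(14)*z/4)


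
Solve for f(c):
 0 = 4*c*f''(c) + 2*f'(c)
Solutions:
 f(c) = C1 + C2*sqrt(c)


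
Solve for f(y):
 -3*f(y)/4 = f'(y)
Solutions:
 f(y) = C1*exp(-3*y/4)


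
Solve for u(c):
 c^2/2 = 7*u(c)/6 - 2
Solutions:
 u(c) = 3*c^2/7 + 12/7


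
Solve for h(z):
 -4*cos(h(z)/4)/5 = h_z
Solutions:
 4*z/5 - 2*log(sin(h(z)/4) - 1) + 2*log(sin(h(z)/4) + 1) = C1


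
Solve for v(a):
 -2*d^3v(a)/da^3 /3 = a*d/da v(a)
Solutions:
 v(a) = C1 + Integral(C2*airyai(-2^(2/3)*3^(1/3)*a/2) + C3*airybi(-2^(2/3)*3^(1/3)*a/2), a)


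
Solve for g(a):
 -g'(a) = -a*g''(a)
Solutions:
 g(a) = C1 + C2*a^2


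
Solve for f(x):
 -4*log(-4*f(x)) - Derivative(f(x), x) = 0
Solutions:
 Integral(1/(log(-_y) + 2*log(2)), (_y, f(x)))/4 = C1 - x


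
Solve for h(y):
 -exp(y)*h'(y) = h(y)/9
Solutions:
 h(y) = C1*exp(exp(-y)/9)


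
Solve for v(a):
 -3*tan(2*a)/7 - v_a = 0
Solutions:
 v(a) = C1 + 3*log(cos(2*a))/14


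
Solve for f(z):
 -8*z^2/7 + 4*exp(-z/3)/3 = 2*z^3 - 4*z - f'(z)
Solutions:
 f(z) = C1 + z^4/2 + 8*z^3/21 - 2*z^2 + 4*exp(-z/3)


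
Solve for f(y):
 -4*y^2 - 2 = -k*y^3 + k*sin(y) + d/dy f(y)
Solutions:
 f(y) = C1 + k*y^4/4 + k*cos(y) - 4*y^3/3 - 2*y


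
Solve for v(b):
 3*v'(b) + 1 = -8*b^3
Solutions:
 v(b) = C1 - 2*b^4/3 - b/3


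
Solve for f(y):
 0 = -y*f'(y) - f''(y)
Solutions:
 f(y) = C1 + C2*erf(sqrt(2)*y/2)


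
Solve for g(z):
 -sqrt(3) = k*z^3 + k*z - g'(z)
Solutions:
 g(z) = C1 + k*z^4/4 + k*z^2/2 + sqrt(3)*z


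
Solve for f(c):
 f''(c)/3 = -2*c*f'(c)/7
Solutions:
 f(c) = C1 + C2*erf(sqrt(21)*c/7)


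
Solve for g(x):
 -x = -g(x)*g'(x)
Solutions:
 g(x) = -sqrt(C1 + x^2)
 g(x) = sqrt(C1 + x^2)


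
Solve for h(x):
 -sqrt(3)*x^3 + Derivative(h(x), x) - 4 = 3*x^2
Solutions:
 h(x) = C1 + sqrt(3)*x^4/4 + x^3 + 4*x


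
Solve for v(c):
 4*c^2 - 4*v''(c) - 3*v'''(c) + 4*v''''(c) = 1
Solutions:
 v(c) = C1 + C2*c + C3*exp(c*(3 - sqrt(73))/8) + C4*exp(c*(3 + sqrt(73))/8) + c^4/12 - c^3/4 + 23*c^2/16


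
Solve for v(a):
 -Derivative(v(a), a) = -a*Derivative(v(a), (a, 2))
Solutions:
 v(a) = C1 + C2*a^2


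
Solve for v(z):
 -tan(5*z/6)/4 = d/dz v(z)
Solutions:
 v(z) = C1 + 3*log(cos(5*z/6))/10


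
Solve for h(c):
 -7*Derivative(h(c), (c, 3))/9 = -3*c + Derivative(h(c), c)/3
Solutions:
 h(c) = C1 + C2*sin(sqrt(21)*c/7) + C3*cos(sqrt(21)*c/7) + 9*c^2/2


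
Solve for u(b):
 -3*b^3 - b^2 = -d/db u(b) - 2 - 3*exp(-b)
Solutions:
 u(b) = C1 + 3*b^4/4 + b^3/3 - 2*b + 3*exp(-b)


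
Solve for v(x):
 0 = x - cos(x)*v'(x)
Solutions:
 v(x) = C1 + Integral(x/cos(x), x)


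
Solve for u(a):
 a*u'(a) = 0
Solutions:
 u(a) = C1


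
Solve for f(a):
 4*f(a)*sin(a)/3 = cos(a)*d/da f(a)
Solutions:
 f(a) = C1/cos(a)^(4/3)


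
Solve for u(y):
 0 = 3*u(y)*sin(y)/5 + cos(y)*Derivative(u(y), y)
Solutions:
 u(y) = C1*cos(y)^(3/5)


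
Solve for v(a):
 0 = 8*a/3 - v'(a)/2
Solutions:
 v(a) = C1 + 8*a^2/3


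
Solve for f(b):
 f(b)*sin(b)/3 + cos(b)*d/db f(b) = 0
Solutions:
 f(b) = C1*cos(b)^(1/3)


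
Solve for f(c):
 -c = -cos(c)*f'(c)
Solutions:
 f(c) = C1 + Integral(c/cos(c), c)


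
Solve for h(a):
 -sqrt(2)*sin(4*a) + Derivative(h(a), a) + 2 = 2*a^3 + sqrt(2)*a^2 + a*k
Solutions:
 h(a) = C1 + a^4/2 + sqrt(2)*a^3/3 + a^2*k/2 - 2*a - sqrt(2)*cos(4*a)/4


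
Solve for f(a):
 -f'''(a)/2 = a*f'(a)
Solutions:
 f(a) = C1 + Integral(C2*airyai(-2^(1/3)*a) + C3*airybi(-2^(1/3)*a), a)


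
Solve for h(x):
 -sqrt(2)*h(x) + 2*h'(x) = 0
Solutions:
 h(x) = C1*exp(sqrt(2)*x/2)


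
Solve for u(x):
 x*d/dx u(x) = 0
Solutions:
 u(x) = C1


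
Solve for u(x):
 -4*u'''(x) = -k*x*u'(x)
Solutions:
 u(x) = C1 + Integral(C2*airyai(2^(1/3)*k^(1/3)*x/2) + C3*airybi(2^(1/3)*k^(1/3)*x/2), x)


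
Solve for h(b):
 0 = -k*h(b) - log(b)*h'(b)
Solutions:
 h(b) = C1*exp(-k*li(b))


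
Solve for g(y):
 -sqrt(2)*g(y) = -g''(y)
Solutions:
 g(y) = C1*exp(-2^(1/4)*y) + C2*exp(2^(1/4)*y)


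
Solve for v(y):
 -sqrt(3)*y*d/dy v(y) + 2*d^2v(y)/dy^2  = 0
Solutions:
 v(y) = C1 + C2*erfi(3^(1/4)*y/2)


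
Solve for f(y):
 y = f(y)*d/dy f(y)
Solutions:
 f(y) = -sqrt(C1 + y^2)
 f(y) = sqrt(C1 + y^2)


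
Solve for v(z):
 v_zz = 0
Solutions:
 v(z) = C1 + C2*z


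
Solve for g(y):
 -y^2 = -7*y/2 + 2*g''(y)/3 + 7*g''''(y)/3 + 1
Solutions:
 g(y) = C1 + C2*y + C3*sin(sqrt(14)*y/7) + C4*cos(sqrt(14)*y/7) - y^4/8 + 7*y^3/8 + 9*y^2/2


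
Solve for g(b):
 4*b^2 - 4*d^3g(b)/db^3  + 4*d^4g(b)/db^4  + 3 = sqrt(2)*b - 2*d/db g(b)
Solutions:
 g(b) = C1 + C2*exp(b*(2*2^(2/3)/(3*sqrt(57) + 23)^(1/3) + 4 + 2^(1/3)*(3*sqrt(57) + 23)^(1/3))/12)*sin(2^(1/3)*sqrt(3)*b*(-(3*sqrt(57) + 23)^(1/3) + 2*2^(1/3)/(3*sqrt(57) + 23)^(1/3))/12) + C3*exp(b*(2*2^(2/3)/(3*sqrt(57) + 23)^(1/3) + 4 + 2^(1/3)*(3*sqrt(57) + 23)^(1/3))/12)*cos(2^(1/3)*sqrt(3)*b*(-(3*sqrt(57) + 23)^(1/3) + 2*2^(1/3)/(3*sqrt(57) + 23)^(1/3))/12) + C4*exp(b*(-2^(1/3)*(3*sqrt(57) + 23)^(1/3) - 2*2^(2/3)/(3*sqrt(57) + 23)^(1/3) + 2)/6) - 2*b^3/3 + sqrt(2)*b^2/4 - 19*b/2


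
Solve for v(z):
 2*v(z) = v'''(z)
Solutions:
 v(z) = C3*exp(2^(1/3)*z) + (C1*sin(2^(1/3)*sqrt(3)*z/2) + C2*cos(2^(1/3)*sqrt(3)*z/2))*exp(-2^(1/3)*z/2)


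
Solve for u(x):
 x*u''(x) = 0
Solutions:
 u(x) = C1 + C2*x


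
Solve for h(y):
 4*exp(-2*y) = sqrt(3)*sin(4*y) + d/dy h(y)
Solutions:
 h(y) = C1 + sqrt(3)*cos(4*y)/4 - 2*exp(-2*y)


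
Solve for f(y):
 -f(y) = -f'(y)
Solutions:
 f(y) = C1*exp(y)


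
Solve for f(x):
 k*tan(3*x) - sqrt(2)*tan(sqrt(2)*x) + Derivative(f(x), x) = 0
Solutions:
 f(x) = C1 + k*log(cos(3*x))/3 - log(cos(sqrt(2)*x))


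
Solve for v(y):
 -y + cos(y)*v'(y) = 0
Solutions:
 v(y) = C1 + Integral(y/cos(y), y)


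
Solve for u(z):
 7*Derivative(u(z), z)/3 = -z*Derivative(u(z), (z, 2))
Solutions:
 u(z) = C1 + C2/z^(4/3)


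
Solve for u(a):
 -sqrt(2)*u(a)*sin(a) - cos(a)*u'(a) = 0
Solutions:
 u(a) = C1*cos(a)^(sqrt(2))


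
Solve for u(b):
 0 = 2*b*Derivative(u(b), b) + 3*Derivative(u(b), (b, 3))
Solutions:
 u(b) = C1 + Integral(C2*airyai(-2^(1/3)*3^(2/3)*b/3) + C3*airybi(-2^(1/3)*3^(2/3)*b/3), b)


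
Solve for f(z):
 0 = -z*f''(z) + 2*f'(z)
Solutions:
 f(z) = C1 + C2*z^3


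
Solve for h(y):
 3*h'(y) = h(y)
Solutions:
 h(y) = C1*exp(y/3)


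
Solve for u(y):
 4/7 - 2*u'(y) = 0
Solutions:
 u(y) = C1 + 2*y/7


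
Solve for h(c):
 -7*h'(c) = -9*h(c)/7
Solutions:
 h(c) = C1*exp(9*c/49)


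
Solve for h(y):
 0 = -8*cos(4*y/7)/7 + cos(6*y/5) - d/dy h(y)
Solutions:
 h(y) = C1 - 2*sin(4*y/7) + 5*sin(6*y/5)/6


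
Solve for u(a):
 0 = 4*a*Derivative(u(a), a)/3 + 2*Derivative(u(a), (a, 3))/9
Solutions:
 u(a) = C1 + Integral(C2*airyai(-6^(1/3)*a) + C3*airybi(-6^(1/3)*a), a)


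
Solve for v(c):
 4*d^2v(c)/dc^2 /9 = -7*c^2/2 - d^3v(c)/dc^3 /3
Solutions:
 v(c) = C1 + C2*c + C3*exp(-4*c/3) - 21*c^4/32 + 63*c^3/32 - 567*c^2/128


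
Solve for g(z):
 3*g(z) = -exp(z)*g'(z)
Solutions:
 g(z) = C1*exp(3*exp(-z))


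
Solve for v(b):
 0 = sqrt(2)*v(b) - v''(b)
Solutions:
 v(b) = C1*exp(-2^(1/4)*b) + C2*exp(2^(1/4)*b)


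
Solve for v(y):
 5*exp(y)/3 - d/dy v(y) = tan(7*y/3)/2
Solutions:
 v(y) = C1 + 5*exp(y)/3 + 3*log(cos(7*y/3))/14


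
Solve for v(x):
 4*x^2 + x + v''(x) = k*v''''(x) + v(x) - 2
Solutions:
 v(x) = C1*exp(-sqrt(2)*x*sqrt((1 - sqrt(1 - 4*k))/k)/2) + C2*exp(sqrt(2)*x*sqrt((1 - sqrt(1 - 4*k))/k)/2) + C3*exp(-sqrt(2)*x*sqrt((sqrt(1 - 4*k) + 1)/k)/2) + C4*exp(sqrt(2)*x*sqrt((sqrt(1 - 4*k) + 1)/k)/2) + 4*x^2 + x + 10


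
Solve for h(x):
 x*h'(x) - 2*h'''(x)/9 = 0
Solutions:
 h(x) = C1 + Integral(C2*airyai(6^(2/3)*x/2) + C3*airybi(6^(2/3)*x/2), x)


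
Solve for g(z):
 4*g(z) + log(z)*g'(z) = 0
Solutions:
 g(z) = C1*exp(-4*li(z))


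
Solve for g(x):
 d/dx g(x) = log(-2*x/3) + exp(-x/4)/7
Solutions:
 g(x) = C1 + x*log(-x) + x*(-log(3) - 1 + log(2)) - 4*exp(-x/4)/7


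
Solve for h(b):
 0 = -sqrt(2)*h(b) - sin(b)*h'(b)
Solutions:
 h(b) = C1*(cos(b) + 1)^(sqrt(2)/2)/(cos(b) - 1)^(sqrt(2)/2)


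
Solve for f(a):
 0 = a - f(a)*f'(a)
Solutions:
 f(a) = -sqrt(C1 + a^2)
 f(a) = sqrt(C1 + a^2)


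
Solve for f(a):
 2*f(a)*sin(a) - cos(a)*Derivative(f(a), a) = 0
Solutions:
 f(a) = C1/cos(a)^2


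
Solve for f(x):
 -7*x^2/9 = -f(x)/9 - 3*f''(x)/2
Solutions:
 f(x) = C1*sin(sqrt(6)*x/9) + C2*cos(sqrt(6)*x/9) + 7*x^2 - 189


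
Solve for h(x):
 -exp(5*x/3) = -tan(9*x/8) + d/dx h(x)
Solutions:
 h(x) = C1 - 3*exp(5*x/3)/5 - 8*log(cos(9*x/8))/9


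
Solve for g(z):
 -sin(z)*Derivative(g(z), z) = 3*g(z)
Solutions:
 g(z) = C1*(cos(z) + 1)^(3/2)/(cos(z) - 1)^(3/2)


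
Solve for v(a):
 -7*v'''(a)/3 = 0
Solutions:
 v(a) = C1 + C2*a + C3*a^2


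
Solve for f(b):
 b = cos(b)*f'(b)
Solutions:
 f(b) = C1 + Integral(b/cos(b), b)


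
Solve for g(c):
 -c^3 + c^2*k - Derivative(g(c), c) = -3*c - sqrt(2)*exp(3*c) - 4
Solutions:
 g(c) = C1 - c^4/4 + c^3*k/3 + 3*c^2/2 + 4*c + sqrt(2)*exp(3*c)/3


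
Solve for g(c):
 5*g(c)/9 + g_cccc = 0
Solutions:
 g(c) = (C1*sin(5^(1/4)*sqrt(6)*c/6) + C2*cos(5^(1/4)*sqrt(6)*c/6))*exp(-5^(1/4)*sqrt(6)*c/6) + (C3*sin(5^(1/4)*sqrt(6)*c/6) + C4*cos(5^(1/4)*sqrt(6)*c/6))*exp(5^(1/4)*sqrt(6)*c/6)


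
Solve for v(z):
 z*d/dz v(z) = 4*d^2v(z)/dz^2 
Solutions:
 v(z) = C1 + C2*erfi(sqrt(2)*z/4)


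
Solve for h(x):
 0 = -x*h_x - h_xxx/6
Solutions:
 h(x) = C1 + Integral(C2*airyai(-6^(1/3)*x) + C3*airybi(-6^(1/3)*x), x)


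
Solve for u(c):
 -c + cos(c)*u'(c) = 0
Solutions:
 u(c) = C1 + Integral(c/cos(c), c)


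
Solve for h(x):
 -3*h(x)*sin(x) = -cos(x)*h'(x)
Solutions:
 h(x) = C1/cos(x)^3


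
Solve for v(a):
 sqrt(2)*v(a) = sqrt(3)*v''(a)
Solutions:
 v(a) = C1*exp(-2^(1/4)*3^(3/4)*a/3) + C2*exp(2^(1/4)*3^(3/4)*a/3)


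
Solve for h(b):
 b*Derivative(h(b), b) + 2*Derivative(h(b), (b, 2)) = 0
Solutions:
 h(b) = C1 + C2*erf(b/2)


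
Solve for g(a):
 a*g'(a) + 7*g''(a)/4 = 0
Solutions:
 g(a) = C1 + C2*erf(sqrt(14)*a/7)


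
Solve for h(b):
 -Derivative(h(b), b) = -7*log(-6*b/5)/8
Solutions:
 h(b) = C1 + 7*b*log(-b)/8 + 7*b*(-log(5) - 1 + log(6))/8


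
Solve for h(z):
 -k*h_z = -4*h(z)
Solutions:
 h(z) = C1*exp(4*z/k)


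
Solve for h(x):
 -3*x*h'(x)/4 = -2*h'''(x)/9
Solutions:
 h(x) = C1 + Integral(C2*airyai(3*x/2) + C3*airybi(3*x/2), x)


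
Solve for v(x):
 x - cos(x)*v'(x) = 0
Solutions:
 v(x) = C1 + Integral(x/cos(x), x)


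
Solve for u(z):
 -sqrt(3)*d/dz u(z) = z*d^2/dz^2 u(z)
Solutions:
 u(z) = C1 + C2*z^(1 - sqrt(3))


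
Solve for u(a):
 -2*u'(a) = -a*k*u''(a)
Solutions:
 u(a) = C1 + a^(((re(k) + 2)*re(k) + im(k)^2)/(re(k)^2 + im(k)^2))*(C2*sin(2*log(a)*Abs(im(k))/(re(k)^2 + im(k)^2)) + C3*cos(2*log(a)*im(k)/(re(k)^2 + im(k)^2)))


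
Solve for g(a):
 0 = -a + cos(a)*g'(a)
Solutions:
 g(a) = C1 + Integral(a/cos(a), a)


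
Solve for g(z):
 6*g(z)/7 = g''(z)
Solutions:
 g(z) = C1*exp(-sqrt(42)*z/7) + C2*exp(sqrt(42)*z/7)


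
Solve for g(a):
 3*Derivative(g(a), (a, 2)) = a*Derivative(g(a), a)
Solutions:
 g(a) = C1 + C2*erfi(sqrt(6)*a/6)


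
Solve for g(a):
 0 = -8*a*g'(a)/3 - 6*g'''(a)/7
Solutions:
 g(a) = C1 + Integral(C2*airyai(-84^(1/3)*a/3) + C3*airybi(-84^(1/3)*a/3), a)


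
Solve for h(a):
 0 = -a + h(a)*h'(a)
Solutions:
 h(a) = -sqrt(C1 + a^2)
 h(a) = sqrt(C1 + a^2)


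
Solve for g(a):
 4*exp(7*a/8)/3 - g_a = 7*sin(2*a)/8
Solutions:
 g(a) = C1 + 32*exp(7*a/8)/21 + 7*cos(2*a)/16


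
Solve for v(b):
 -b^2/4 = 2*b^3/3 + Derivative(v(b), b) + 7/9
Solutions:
 v(b) = C1 - b^4/6 - b^3/12 - 7*b/9


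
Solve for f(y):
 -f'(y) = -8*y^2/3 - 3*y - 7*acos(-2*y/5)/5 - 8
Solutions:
 f(y) = C1 + 8*y^3/9 + 3*y^2/2 + 7*y*acos(-2*y/5)/5 + 8*y + 7*sqrt(25 - 4*y^2)/10


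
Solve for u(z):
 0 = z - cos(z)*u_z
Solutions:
 u(z) = C1 + Integral(z/cos(z), z)


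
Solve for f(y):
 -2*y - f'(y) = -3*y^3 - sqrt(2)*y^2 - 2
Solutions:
 f(y) = C1 + 3*y^4/4 + sqrt(2)*y^3/3 - y^2 + 2*y


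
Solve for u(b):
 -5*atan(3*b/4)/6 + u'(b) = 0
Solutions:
 u(b) = C1 + 5*b*atan(3*b/4)/6 - 5*log(9*b^2 + 16)/9


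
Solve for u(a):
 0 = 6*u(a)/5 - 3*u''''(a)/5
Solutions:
 u(a) = C1*exp(-2^(1/4)*a) + C2*exp(2^(1/4)*a) + C3*sin(2^(1/4)*a) + C4*cos(2^(1/4)*a)


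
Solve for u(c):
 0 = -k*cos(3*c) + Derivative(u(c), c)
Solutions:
 u(c) = C1 + k*sin(3*c)/3


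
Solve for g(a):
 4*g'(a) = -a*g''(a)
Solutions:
 g(a) = C1 + C2/a^3


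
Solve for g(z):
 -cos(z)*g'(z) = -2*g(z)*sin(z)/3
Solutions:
 g(z) = C1/cos(z)^(2/3)


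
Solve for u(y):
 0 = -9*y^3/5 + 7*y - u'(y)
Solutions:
 u(y) = C1 - 9*y^4/20 + 7*y^2/2


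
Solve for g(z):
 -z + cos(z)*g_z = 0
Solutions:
 g(z) = C1 + Integral(z/cos(z), z)


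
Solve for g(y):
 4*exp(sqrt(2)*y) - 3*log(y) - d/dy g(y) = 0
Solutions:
 g(y) = C1 - 3*y*log(y) + 3*y + 2*sqrt(2)*exp(sqrt(2)*y)


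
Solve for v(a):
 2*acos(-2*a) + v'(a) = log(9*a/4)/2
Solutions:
 v(a) = C1 + a*log(a)/2 - 2*a*acos(-2*a) - a*log(2) - a/2 + a*log(3) - sqrt(1 - 4*a^2)


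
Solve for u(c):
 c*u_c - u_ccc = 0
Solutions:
 u(c) = C1 + Integral(C2*airyai(c) + C3*airybi(c), c)


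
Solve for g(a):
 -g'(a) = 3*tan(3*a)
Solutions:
 g(a) = C1 + log(cos(3*a))


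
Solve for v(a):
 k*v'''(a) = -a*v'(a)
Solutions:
 v(a) = C1 + Integral(C2*airyai(a*(-1/k)^(1/3)) + C3*airybi(a*(-1/k)^(1/3)), a)


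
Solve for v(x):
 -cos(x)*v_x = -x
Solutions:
 v(x) = C1 + Integral(x/cos(x), x)


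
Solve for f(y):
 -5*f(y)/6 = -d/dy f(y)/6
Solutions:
 f(y) = C1*exp(5*y)


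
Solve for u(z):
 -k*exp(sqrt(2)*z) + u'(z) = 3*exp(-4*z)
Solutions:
 u(z) = C1 + sqrt(2)*k*exp(sqrt(2)*z)/2 - 3*exp(-4*z)/4


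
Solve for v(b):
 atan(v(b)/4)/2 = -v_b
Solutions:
 Integral(1/atan(_y/4), (_y, v(b))) = C1 - b/2


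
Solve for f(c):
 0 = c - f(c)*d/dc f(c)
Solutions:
 f(c) = -sqrt(C1 + c^2)
 f(c) = sqrt(C1 + c^2)


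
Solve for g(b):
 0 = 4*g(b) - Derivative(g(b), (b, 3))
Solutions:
 g(b) = C3*exp(2^(2/3)*b) + (C1*sin(2^(2/3)*sqrt(3)*b/2) + C2*cos(2^(2/3)*sqrt(3)*b/2))*exp(-2^(2/3)*b/2)


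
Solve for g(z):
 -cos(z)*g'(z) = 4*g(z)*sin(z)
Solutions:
 g(z) = C1*cos(z)^4


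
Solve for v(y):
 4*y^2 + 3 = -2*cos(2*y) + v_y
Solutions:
 v(y) = C1 + 4*y^3/3 + 3*y + sin(2*y)


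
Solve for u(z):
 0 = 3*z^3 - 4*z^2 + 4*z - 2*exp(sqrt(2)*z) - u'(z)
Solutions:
 u(z) = C1 + 3*z^4/4 - 4*z^3/3 + 2*z^2 - sqrt(2)*exp(sqrt(2)*z)


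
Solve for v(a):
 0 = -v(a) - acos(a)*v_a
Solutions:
 v(a) = C1*exp(-Integral(1/acos(a), a))


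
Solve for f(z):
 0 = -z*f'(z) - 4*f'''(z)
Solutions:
 f(z) = C1 + Integral(C2*airyai(-2^(1/3)*z/2) + C3*airybi(-2^(1/3)*z/2), z)


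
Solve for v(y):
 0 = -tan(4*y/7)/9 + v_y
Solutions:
 v(y) = C1 - 7*log(cos(4*y/7))/36


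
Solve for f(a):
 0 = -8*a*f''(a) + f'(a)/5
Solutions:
 f(a) = C1 + C2*a^(41/40)


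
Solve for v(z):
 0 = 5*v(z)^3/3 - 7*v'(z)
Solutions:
 v(z) = -sqrt(42)*sqrt(-1/(C1 + 5*z))/2
 v(z) = sqrt(42)*sqrt(-1/(C1 + 5*z))/2


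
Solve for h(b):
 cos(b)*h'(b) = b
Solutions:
 h(b) = C1 + Integral(b/cos(b), b)


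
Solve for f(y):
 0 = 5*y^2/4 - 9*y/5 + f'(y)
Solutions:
 f(y) = C1 - 5*y^3/12 + 9*y^2/10


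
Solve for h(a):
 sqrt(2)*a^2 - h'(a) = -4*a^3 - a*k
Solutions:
 h(a) = C1 + a^4 + sqrt(2)*a^3/3 + a^2*k/2


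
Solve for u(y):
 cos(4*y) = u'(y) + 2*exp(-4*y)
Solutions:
 u(y) = C1 + sin(4*y)/4 + exp(-4*y)/2


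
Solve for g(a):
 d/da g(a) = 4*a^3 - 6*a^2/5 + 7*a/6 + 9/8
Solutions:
 g(a) = C1 + a^4 - 2*a^3/5 + 7*a^2/12 + 9*a/8


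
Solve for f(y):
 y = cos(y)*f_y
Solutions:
 f(y) = C1 + Integral(y/cos(y), y)


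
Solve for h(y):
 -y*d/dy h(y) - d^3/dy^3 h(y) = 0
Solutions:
 h(y) = C1 + Integral(C2*airyai(-y) + C3*airybi(-y), y)


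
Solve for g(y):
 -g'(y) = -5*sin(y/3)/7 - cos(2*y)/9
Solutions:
 g(y) = C1 + sin(2*y)/18 - 15*cos(y/3)/7


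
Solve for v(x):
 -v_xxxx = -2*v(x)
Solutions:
 v(x) = C1*exp(-2^(1/4)*x) + C2*exp(2^(1/4)*x) + C3*sin(2^(1/4)*x) + C4*cos(2^(1/4)*x)


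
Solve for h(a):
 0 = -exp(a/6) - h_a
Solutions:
 h(a) = C1 - 6*exp(a/6)


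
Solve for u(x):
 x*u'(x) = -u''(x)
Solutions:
 u(x) = C1 + C2*erf(sqrt(2)*x/2)


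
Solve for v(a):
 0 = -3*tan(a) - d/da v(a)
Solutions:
 v(a) = C1 + 3*log(cos(a))


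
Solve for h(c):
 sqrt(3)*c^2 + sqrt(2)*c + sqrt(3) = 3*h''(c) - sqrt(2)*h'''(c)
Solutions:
 h(c) = C1 + C2*c + C3*exp(3*sqrt(2)*c/2) + sqrt(3)*c^4/36 + c^3*(3*sqrt(2) + 2*sqrt(6))/54 + c^2*(6 + 13*sqrt(3))/54


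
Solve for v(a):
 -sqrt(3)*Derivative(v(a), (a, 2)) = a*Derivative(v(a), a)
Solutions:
 v(a) = C1 + C2*erf(sqrt(2)*3^(3/4)*a/6)


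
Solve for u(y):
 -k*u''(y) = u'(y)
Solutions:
 u(y) = C1 + C2*exp(-y/k)


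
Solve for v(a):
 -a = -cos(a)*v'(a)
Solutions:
 v(a) = C1 + Integral(a/cos(a), a)


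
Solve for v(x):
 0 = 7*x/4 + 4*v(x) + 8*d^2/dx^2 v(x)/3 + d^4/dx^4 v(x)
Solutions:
 v(x) = -7*x/16 + (C1*sin(sqrt(2)*x*cos(atan(sqrt(5)/2)/2)) + C2*cos(sqrt(2)*x*cos(atan(sqrt(5)/2)/2)))*exp(-sqrt(2)*x*sin(atan(sqrt(5)/2)/2)) + (C3*sin(sqrt(2)*x*cos(atan(sqrt(5)/2)/2)) + C4*cos(sqrt(2)*x*cos(atan(sqrt(5)/2)/2)))*exp(sqrt(2)*x*sin(atan(sqrt(5)/2)/2))


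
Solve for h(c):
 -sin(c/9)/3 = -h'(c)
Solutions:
 h(c) = C1 - 3*cos(c/9)


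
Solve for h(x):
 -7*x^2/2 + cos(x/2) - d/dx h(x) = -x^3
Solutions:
 h(x) = C1 + x^4/4 - 7*x^3/6 + 2*sin(x/2)


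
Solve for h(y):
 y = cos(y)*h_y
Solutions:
 h(y) = C1 + Integral(y/cos(y), y)


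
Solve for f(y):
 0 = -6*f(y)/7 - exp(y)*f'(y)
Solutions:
 f(y) = C1*exp(6*exp(-y)/7)


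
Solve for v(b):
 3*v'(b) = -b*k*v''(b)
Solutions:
 v(b) = C1 + b^(((re(k) - 3)*re(k) + im(k)^2)/(re(k)^2 + im(k)^2))*(C2*sin(3*log(b)*Abs(im(k))/(re(k)^2 + im(k)^2)) + C3*cos(3*log(b)*im(k)/(re(k)^2 + im(k)^2)))


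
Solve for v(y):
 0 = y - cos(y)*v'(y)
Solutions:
 v(y) = C1 + Integral(y/cos(y), y)


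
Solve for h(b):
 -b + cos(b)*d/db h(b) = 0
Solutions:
 h(b) = C1 + Integral(b/cos(b), b)


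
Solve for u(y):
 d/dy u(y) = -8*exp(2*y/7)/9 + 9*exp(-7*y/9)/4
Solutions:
 u(y) = C1 - 28*exp(2*y/7)/9 - 81*exp(-7*y/9)/28


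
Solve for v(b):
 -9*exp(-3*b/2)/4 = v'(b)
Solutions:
 v(b) = C1 + 3*exp(-3*b/2)/2


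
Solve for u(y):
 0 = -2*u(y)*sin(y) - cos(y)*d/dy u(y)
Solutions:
 u(y) = C1*cos(y)^2


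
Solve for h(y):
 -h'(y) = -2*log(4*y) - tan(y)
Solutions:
 h(y) = C1 + 2*y*log(y) - 2*y + 4*y*log(2) - log(cos(y))


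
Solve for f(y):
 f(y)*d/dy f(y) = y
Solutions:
 f(y) = -sqrt(C1 + y^2)
 f(y) = sqrt(C1 + y^2)


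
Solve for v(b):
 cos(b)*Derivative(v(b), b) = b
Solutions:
 v(b) = C1 + Integral(b/cos(b), b)


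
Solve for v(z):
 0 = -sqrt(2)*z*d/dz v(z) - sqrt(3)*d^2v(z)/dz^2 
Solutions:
 v(z) = C1 + C2*erf(6^(3/4)*z/6)


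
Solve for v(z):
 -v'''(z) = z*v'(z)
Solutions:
 v(z) = C1 + Integral(C2*airyai(-z) + C3*airybi(-z), z)


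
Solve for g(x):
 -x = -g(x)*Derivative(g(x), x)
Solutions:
 g(x) = -sqrt(C1 + x^2)
 g(x) = sqrt(C1 + x^2)


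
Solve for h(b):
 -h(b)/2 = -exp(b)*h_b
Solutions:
 h(b) = C1*exp(-exp(-b)/2)


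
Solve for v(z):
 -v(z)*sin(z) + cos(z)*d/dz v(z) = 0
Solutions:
 v(z) = C1/cos(z)


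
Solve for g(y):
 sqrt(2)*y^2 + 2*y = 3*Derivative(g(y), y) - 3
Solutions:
 g(y) = C1 + sqrt(2)*y^3/9 + y^2/3 + y


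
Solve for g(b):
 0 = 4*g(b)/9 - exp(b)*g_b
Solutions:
 g(b) = C1*exp(-4*exp(-b)/9)


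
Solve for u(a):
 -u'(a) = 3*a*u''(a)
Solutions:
 u(a) = C1 + C2*a^(2/3)


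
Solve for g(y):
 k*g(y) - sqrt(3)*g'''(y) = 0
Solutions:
 g(y) = C1*exp(3^(5/6)*k^(1/3)*y/3) + C2*exp(k^(1/3)*y*(-3^(5/6) + 3*3^(1/3)*I)/6) + C3*exp(-k^(1/3)*y*(3^(5/6) + 3*3^(1/3)*I)/6)


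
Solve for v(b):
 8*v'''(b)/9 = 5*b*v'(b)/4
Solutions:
 v(b) = C1 + Integral(C2*airyai(90^(1/3)*b/4) + C3*airybi(90^(1/3)*b/4), b)


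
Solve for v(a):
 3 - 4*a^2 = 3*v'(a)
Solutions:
 v(a) = C1 - 4*a^3/9 + a


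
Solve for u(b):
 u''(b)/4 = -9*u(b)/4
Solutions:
 u(b) = C1*sin(3*b) + C2*cos(3*b)


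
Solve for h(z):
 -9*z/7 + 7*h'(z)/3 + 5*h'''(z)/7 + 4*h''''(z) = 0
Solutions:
 h(z) = C1 + C2*exp(z*(-10 + 25/(588*sqrt(86561) + 172997)^(1/3) + (588*sqrt(86561) + 172997)^(1/3))/168)*sin(sqrt(3)*z*(-(588*sqrt(86561) + 172997)^(1/3) + 25/(588*sqrt(86561) + 172997)^(1/3))/168) + C3*exp(z*(-10 + 25/(588*sqrt(86561) + 172997)^(1/3) + (588*sqrt(86561) + 172997)^(1/3))/168)*cos(sqrt(3)*z*(-(588*sqrt(86561) + 172997)^(1/3) + 25/(588*sqrt(86561) + 172997)^(1/3))/168) + C4*exp(-z*(25/(588*sqrt(86561) + 172997)^(1/3) + 5 + (588*sqrt(86561) + 172997)^(1/3))/84) + 27*z^2/98


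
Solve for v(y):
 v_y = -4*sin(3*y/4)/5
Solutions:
 v(y) = C1 + 16*cos(3*y/4)/15


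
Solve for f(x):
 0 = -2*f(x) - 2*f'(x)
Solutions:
 f(x) = C1*exp(-x)


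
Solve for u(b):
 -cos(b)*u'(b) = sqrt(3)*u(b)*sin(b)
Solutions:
 u(b) = C1*cos(b)^(sqrt(3))


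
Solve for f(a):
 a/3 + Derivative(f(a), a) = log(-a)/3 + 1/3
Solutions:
 f(a) = C1 - a^2/6 + a*log(-a)/3


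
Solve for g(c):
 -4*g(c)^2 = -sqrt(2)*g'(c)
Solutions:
 g(c) = -1/(C1 + 2*sqrt(2)*c)


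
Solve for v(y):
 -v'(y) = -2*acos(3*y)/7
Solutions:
 v(y) = C1 + 2*y*acos(3*y)/7 - 2*sqrt(1 - 9*y^2)/21


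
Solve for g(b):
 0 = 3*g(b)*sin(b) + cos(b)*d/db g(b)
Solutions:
 g(b) = C1*cos(b)^3


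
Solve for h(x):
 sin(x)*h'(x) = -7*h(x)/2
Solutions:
 h(x) = C1*(cos(x) + 1)^(7/4)/(cos(x) - 1)^(7/4)


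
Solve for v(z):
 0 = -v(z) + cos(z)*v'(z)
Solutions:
 v(z) = C1*sqrt(sin(z) + 1)/sqrt(sin(z) - 1)


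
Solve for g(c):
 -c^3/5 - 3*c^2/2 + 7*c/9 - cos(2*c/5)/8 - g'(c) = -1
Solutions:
 g(c) = C1 - c^4/20 - c^3/2 + 7*c^2/18 + c - 5*sin(2*c/5)/16


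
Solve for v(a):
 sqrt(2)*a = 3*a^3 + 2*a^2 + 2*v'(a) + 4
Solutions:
 v(a) = C1 - 3*a^4/8 - a^3/3 + sqrt(2)*a^2/4 - 2*a


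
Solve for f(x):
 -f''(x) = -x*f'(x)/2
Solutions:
 f(x) = C1 + C2*erfi(x/2)


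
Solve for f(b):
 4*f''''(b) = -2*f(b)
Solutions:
 f(b) = (C1*sin(2^(1/4)*b/2) + C2*cos(2^(1/4)*b/2))*exp(-2^(1/4)*b/2) + (C3*sin(2^(1/4)*b/2) + C4*cos(2^(1/4)*b/2))*exp(2^(1/4)*b/2)


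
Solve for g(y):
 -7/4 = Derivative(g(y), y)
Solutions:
 g(y) = C1 - 7*y/4


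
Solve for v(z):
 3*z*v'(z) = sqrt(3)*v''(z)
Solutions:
 v(z) = C1 + C2*erfi(sqrt(2)*3^(1/4)*z/2)


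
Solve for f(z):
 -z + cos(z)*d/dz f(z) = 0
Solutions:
 f(z) = C1 + Integral(z/cos(z), z)


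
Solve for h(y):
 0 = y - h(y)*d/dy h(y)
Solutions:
 h(y) = -sqrt(C1 + y^2)
 h(y) = sqrt(C1 + y^2)


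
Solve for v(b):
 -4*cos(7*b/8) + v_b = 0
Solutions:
 v(b) = C1 + 32*sin(7*b/8)/7


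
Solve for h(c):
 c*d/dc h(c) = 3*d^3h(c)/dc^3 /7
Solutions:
 h(c) = C1 + Integral(C2*airyai(3^(2/3)*7^(1/3)*c/3) + C3*airybi(3^(2/3)*7^(1/3)*c/3), c)


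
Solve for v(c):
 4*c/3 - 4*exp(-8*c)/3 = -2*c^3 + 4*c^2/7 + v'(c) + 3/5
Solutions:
 v(c) = C1 + c^4/2 - 4*c^3/21 + 2*c^2/3 - 3*c/5 + exp(-8*c)/6


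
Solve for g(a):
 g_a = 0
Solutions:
 g(a) = C1


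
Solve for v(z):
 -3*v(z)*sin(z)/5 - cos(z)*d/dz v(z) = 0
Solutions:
 v(z) = C1*cos(z)^(3/5)


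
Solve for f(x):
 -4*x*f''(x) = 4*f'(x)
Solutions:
 f(x) = C1 + C2*log(x)


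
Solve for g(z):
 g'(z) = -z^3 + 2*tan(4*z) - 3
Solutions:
 g(z) = C1 - z^4/4 - 3*z - log(cos(4*z))/2


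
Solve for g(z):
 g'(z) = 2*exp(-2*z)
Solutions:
 g(z) = C1 - exp(-2*z)


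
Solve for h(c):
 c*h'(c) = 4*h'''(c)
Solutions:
 h(c) = C1 + Integral(C2*airyai(2^(1/3)*c/2) + C3*airybi(2^(1/3)*c/2), c)


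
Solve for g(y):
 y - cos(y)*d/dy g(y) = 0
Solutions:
 g(y) = C1 + Integral(y/cos(y), y)


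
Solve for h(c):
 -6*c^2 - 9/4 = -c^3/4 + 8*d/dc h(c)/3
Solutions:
 h(c) = C1 + 3*c^4/128 - 3*c^3/4 - 27*c/32


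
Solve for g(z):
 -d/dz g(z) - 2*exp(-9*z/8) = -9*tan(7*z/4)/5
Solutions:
 g(z) = C1 + 18*log(tan(7*z/4)^2 + 1)/35 + 16*exp(-9*z/8)/9


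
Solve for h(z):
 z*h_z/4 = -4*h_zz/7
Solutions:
 h(z) = C1 + C2*erf(sqrt(14)*z/8)


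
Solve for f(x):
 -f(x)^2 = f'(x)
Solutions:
 f(x) = 1/(C1 + x)


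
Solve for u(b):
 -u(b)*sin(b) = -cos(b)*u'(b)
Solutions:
 u(b) = C1/cos(b)


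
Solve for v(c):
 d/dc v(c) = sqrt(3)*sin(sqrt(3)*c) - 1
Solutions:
 v(c) = C1 - c - cos(sqrt(3)*c)


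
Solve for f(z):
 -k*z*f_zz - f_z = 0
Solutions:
 f(z) = C1 + z^(((re(k) - 1)*re(k) + im(k)^2)/(re(k)^2 + im(k)^2))*(C2*sin(log(z)*Abs(im(k))/(re(k)^2 + im(k)^2)) + C3*cos(log(z)*im(k)/(re(k)^2 + im(k)^2)))


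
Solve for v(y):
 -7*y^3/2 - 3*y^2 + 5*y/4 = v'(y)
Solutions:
 v(y) = C1 - 7*y^4/8 - y^3 + 5*y^2/8


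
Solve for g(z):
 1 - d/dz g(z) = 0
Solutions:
 g(z) = C1 + z


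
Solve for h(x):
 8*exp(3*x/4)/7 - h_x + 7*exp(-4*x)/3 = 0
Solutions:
 h(x) = C1 + 32*exp(3*x/4)/21 - 7*exp(-4*x)/12


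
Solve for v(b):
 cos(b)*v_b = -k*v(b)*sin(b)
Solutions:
 v(b) = C1*exp(k*log(cos(b)))


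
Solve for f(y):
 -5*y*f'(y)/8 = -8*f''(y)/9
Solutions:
 f(y) = C1 + C2*erfi(3*sqrt(10)*y/16)


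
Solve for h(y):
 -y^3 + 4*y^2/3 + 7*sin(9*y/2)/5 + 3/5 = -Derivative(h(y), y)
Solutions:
 h(y) = C1 + y^4/4 - 4*y^3/9 - 3*y/5 + 14*cos(9*y/2)/45


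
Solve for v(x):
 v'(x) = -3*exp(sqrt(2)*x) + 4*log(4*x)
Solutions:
 v(x) = C1 + 4*x*log(x) + 4*x*(-1 + 2*log(2)) - 3*sqrt(2)*exp(sqrt(2)*x)/2


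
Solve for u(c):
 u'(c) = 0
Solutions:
 u(c) = C1


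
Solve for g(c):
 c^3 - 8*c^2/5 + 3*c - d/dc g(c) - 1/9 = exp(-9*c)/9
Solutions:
 g(c) = C1 + c^4/4 - 8*c^3/15 + 3*c^2/2 - c/9 + exp(-9*c)/81


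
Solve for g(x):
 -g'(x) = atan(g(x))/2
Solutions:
 Integral(1/atan(_y), (_y, g(x))) = C1 - x/2


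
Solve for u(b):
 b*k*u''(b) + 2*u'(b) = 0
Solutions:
 u(b) = C1 + b^(((re(k) - 2)*re(k) + im(k)^2)/(re(k)^2 + im(k)^2))*(C2*sin(2*log(b)*Abs(im(k))/(re(k)^2 + im(k)^2)) + C3*cos(2*log(b)*im(k)/(re(k)^2 + im(k)^2)))


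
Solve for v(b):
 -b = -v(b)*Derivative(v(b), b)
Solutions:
 v(b) = -sqrt(C1 + b^2)
 v(b) = sqrt(C1 + b^2)


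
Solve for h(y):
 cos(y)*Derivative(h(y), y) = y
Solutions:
 h(y) = C1 + Integral(y/cos(y), y)


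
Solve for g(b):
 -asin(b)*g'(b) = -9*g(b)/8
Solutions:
 g(b) = C1*exp(9*Integral(1/asin(b), b)/8)


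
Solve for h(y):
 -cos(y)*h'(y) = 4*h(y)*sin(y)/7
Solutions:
 h(y) = C1*cos(y)^(4/7)


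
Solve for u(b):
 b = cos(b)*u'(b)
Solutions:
 u(b) = C1 + Integral(b/cos(b), b)


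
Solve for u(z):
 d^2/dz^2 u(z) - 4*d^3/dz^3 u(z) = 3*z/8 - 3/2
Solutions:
 u(z) = C1 + C2*z + C3*exp(z/4) + z^3/16


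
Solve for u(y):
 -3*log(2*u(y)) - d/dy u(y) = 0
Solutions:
 Integral(1/(log(_y) + log(2)), (_y, u(y)))/3 = C1 - y


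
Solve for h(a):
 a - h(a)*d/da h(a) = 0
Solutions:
 h(a) = -sqrt(C1 + a^2)
 h(a) = sqrt(C1 + a^2)


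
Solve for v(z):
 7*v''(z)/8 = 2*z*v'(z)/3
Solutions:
 v(z) = C1 + C2*erfi(2*sqrt(42)*z/21)


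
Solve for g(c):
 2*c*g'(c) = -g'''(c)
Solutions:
 g(c) = C1 + Integral(C2*airyai(-2^(1/3)*c) + C3*airybi(-2^(1/3)*c), c)


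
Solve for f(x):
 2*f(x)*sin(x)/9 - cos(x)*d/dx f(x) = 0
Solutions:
 f(x) = C1/cos(x)^(2/9)


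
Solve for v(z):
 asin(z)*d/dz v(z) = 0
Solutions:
 v(z) = C1


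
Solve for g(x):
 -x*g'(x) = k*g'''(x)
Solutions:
 g(x) = C1 + Integral(C2*airyai(x*(-1/k)^(1/3)) + C3*airybi(x*(-1/k)^(1/3)), x)


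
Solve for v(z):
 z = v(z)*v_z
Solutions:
 v(z) = -sqrt(C1 + z^2)
 v(z) = sqrt(C1 + z^2)


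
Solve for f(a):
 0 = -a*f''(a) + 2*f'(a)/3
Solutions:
 f(a) = C1 + C2*a^(5/3)


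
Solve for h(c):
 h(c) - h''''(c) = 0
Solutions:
 h(c) = C1*exp(-c) + C2*exp(c) + C3*sin(c) + C4*cos(c)


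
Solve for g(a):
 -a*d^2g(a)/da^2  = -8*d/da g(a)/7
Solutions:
 g(a) = C1 + C2*a^(15/7)


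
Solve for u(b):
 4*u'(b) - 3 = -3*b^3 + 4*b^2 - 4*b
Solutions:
 u(b) = C1 - 3*b^4/16 + b^3/3 - b^2/2 + 3*b/4


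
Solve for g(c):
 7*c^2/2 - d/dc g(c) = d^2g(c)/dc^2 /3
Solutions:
 g(c) = C1 + C2*exp(-3*c) + 7*c^3/6 - 7*c^2/6 + 7*c/9


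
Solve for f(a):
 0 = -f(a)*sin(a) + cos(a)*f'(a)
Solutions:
 f(a) = C1/cos(a)


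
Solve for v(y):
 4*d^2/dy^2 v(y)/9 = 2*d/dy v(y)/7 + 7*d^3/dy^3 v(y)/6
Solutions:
 v(y) = C1 + (C2*sin(2*sqrt(23)*y/21) + C3*cos(2*sqrt(23)*y/21))*exp(4*y/21)


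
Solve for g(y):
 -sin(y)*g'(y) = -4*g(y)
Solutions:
 g(y) = C1*(cos(y)^2 - 2*cos(y) + 1)/(cos(y)^2 + 2*cos(y) + 1)


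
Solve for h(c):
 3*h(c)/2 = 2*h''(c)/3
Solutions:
 h(c) = C1*exp(-3*c/2) + C2*exp(3*c/2)


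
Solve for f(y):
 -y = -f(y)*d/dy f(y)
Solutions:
 f(y) = -sqrt(C1 + y^2)
 f(y) = sqrt(C1 + y^2)


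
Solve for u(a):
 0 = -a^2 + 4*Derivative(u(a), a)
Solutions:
 u(a) = C1 + a^3/12


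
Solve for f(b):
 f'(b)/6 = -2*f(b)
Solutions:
 f(b) = C1*exp(-12*b)


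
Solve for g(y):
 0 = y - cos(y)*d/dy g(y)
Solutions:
 g(y) = C1 + Integral(y/cos(y), y)


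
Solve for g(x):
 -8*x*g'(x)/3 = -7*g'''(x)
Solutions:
 g(x) = C1 + Integral(C2*airyai(2*21^(2/3)*x/21) + C3*airybi(2*21^(2/3)*x/21), x)


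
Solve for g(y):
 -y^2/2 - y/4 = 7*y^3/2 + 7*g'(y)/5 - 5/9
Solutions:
 g(y) = C1 - 5*y^4/8 - 5*y^3/42 - 5*y^2/56 + 25*y/63


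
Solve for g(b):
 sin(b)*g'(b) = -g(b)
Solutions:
 g(b) = C1*sqrt(cos(b) + 1)/sqrt(cos(b) - 1)


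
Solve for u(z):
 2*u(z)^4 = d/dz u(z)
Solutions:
 u(z) = (-1/(C1 + 6*z))^(1/3)
 u(z) = (-1/(C1 + 2*z))^(1/3)*(-3^(2/3) - 3*3^(1/6)*I)/6
 u(z) = (-1/(C1 + 2*z))^(1/3)*(-3^(2/3) + 3*3^(1/6)*I)/6


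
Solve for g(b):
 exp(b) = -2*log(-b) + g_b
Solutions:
 g(b) = C1 + 2*b*log(-b) - 2*b + exp(b)


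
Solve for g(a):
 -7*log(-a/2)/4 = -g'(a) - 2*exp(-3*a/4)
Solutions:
 g(a) = C1 + 7*a*log(-a)/4 + 7*a*(-1 - log(2))/4 + 8*exp(-3*a/4)/3


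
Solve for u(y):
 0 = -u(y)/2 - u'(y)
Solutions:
 u(y) = C1*exp(-y/2)


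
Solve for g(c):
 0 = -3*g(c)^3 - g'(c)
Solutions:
 g(c) = -sqrt(2)*sqrt(-1/(C1 - 3*c))/2
 g(c) = sqrt(2)*sqrt(-1/(C1 - 3*c))/2


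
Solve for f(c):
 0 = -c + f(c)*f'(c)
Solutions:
 f(c) = -sqrt(C1 + c^2)
 f(c) = sqrt(C1 + c^2)


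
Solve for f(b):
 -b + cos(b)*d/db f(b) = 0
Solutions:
 f(b) = C1 + Integral(b/cos(b), b)


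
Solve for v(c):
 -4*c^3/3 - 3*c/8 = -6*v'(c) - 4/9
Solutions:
 v(c) = C1 + c^4/18 + c^2/32 - 2*c/27


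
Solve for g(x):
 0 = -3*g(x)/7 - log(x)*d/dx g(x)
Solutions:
 g(x) = C1*exp(-3*li(x)/7)


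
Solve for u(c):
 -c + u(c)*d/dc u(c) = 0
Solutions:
 u(c) = -sqrt(C1 + c^2)
 u(c) = sqrt(C1 + c^2)


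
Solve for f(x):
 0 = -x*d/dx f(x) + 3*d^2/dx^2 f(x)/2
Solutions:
 f(x) = C1 + C2*erfi(sqrt(3)*x/3)


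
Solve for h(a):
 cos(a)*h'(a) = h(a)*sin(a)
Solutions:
 h(a) = C1/cos(a)


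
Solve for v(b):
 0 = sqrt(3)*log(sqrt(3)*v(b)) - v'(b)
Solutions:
 -2*sqrt(3)*Integral(1/(2*log(_y) + log(3)), (_y, v(b)))/3 = C1 - b


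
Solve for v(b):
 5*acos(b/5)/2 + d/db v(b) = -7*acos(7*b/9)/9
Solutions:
 v(b) = C1 - 5*b*acos(b/5)/2 - 7*b*acos(7*b/9)/9 + 5*sqrt(25 - b^2)/2 + sqrt(81 - 49*b^2)/9


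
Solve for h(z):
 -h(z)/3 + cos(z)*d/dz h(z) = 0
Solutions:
 h(z) = C1*(sin(z) + 1)^(1/6)/(sin(z) - 1)^(1/6)


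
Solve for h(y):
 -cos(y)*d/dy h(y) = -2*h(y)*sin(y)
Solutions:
 h(y) = C1/cos(y)^2


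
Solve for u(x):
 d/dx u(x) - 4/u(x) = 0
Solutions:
 u(x) = -sqrt(C1 + 8*x)
 u(x) = sqrt(C1 + 8*x)


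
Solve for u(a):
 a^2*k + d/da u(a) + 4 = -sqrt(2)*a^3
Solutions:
 u(a) = C1 - sqrt(2)*a^4/4 - a^3*k/3 - 4*a


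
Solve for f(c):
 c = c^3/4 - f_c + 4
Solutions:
 f(c) = C1 + c^4/16 - c^2/2 + 4*c


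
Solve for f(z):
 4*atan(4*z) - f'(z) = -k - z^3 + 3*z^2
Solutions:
 f(z) = C1 + k*z + z^4/4 - z^3 + 4*z*atan(4*z) - log(16*z^2 + 1)/2


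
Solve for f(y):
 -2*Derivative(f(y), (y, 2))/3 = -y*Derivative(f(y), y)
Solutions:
 f(y) = C1 + C2*erfi(sqrt(3)*y/2)


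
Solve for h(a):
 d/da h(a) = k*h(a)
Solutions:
 h(a) = C1*exp(a*k)


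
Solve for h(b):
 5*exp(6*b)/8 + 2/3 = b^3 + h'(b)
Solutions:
 h(b) = C1 - b^4/4 + 2*b/3 + 5*exp(6*b)/48


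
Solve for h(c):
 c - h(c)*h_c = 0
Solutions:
 h(c) = -sqrt(C1 + c^2)
 h(c) = sqrt(C1 + c^2)


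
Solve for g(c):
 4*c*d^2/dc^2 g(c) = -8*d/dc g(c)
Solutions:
 g(c) = C1 + C2/c


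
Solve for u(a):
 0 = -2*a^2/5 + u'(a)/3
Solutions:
 u(a) = C1 + 2*a^3/5


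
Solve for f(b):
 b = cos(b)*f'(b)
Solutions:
 f(b) = C1 + Integral(b/cos(b), b)


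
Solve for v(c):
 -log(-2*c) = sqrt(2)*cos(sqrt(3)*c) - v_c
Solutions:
 v(c) = C1 + c*log(-c) - c + c*log(2) + sqrt(6)*sin(sqrt(3)*c)/3


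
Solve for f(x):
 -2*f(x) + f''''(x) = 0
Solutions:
 f(x) = C1*exp(-2^(1/4)*x) + C2*exp(2^(1/4)*x) + C3*sin(2^(1/4)*x) + C4*cos(2^(1/4)*x)


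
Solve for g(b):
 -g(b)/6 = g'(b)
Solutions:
 g(b) = C1*exp(-b/6)


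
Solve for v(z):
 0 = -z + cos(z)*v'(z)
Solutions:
 v(z) = C1 + Integral(z/cos(z), z)


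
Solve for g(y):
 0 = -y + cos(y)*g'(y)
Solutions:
 g(y) = C1 + Integral(y/cos(y), y)


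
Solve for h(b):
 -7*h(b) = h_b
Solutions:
 h(b) = C1*exp(-7*b)


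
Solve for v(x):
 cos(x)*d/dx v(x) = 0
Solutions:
 v(x) = C1


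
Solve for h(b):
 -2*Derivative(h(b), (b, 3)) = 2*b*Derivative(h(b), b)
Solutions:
 h(b) = C1 + Integral(C2*airyai(-b) + C3*airybi(-b), b)


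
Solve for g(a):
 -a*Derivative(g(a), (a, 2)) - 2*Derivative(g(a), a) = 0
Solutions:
 g(a) = C1 + C2/a


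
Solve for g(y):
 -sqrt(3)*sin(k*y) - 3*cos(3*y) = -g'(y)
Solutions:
 g(y) = C1 + sin(3*y) - sqrt(3)*cos(k*y)/k


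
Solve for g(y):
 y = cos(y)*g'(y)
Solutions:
 g(y) = C1 + Integral(y/cos(y), y)


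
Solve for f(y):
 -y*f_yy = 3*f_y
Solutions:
 f(y) = C1 + C2/y^2


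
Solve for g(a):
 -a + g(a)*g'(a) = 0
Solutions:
 g(a) = -sqrt(C1 + a^2)
 g(a) = sqrt(C1 + a^2)


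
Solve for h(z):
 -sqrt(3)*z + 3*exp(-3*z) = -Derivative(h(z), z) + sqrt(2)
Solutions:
 h(z) = C1 + sqrt(3)*z^2/2 + sqrt(2)*z + exp(-3*z)


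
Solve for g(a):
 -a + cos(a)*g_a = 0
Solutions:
 g(a) = C1 + Integral(a/cos(a), a)


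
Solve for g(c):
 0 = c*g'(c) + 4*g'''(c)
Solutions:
 g(c) = C1 + Integral(C2*airyai(-2^(1/3)*c/2) + C3*airybi(-2^(1/3)*c/2), c)


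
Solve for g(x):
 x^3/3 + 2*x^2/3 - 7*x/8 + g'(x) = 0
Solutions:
 g(x) = C1 - x^4/12 - 2*x^3/9 + 7*x^2/16


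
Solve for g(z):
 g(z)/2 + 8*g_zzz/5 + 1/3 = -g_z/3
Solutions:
 g(z) = C1*exp(-10^(1/3)*z*(-(27 + sqrt(739))^(1/3) + 10^(1/3)/(27 + sqrt(739))^(1/3))/24)*sin(10^(1/3)*sqrt(3)*z*(10^(1/3)/(27 + sqrt(739))^(1/3) + (27 + sqrt(739))^(1/3))/24) + C2*exp(-10^(1/3)*z*(-(27 + sqrt(739))^(1/3) + 10^(1/3)/(27 + sqrt(739))^(1/3))/24)*cos(10^(1/3)*sqrt(3)*z*(10^(1/3)/(27 + sqrt(739))^(1/3) + (27 + sqrt(739))^(1/3))/24) + C3*exp(10^(1/3)*z*(-(27 + sqrt(739))^(1/3) + 10^(1/3)/(27 + sqrt(739))^(1/3))/12) - 2/3


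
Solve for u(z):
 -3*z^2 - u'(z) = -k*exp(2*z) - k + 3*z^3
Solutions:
 u(z) = C1 + k*z + k*exp(2*z)/2 - 3*z^4/4 - z^3


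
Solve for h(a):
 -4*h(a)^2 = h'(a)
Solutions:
 h(a) = 1/(C1 + 4*a)


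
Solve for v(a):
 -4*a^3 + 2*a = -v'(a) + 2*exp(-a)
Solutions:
 v(a) = C1 + a^4 - a^2 - 2*exp(-a)


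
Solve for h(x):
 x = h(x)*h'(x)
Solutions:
 h(x) = -sqrt(C1 + x^2)
 h(x) = sqrt(C1 + x^2)


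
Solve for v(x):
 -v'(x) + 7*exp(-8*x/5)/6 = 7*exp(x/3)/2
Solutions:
 v(x) = C1 - 21*exp(x/3)/2 - 35*exp(-8*x/5)/48


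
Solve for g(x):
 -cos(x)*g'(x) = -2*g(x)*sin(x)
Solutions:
 g(x) = C1/cos(x)^2


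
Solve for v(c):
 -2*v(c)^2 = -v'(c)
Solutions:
 v(c) = -1/(C1 + 2*c)


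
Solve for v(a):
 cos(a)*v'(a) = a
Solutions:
 v(a) = C1 + Integral(a/cos(a), a)


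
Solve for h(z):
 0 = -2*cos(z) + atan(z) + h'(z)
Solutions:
 h(z) = C1 - z*atan(z) + log(z^2 + 1)/2 + 2*sin(z)


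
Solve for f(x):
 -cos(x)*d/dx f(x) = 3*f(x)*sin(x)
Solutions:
 f(x) = C1*cos(x)^3


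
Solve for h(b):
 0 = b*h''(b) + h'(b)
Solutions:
 h(b) = C1 + C2*log(b)


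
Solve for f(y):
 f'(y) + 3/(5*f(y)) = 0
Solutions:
 f(y) = -sqrt(C1 - 30*y)/5
 f(y) = sqrt(C1 - 30*y)/5


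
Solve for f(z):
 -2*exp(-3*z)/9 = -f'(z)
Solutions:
 f(z) = C1 - 2*exp(-3*z)/27


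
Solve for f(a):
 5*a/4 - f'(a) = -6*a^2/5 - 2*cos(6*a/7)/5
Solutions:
 f(a) = C1 + 2*a^3/5 + 5*a^2/8 + 7*sin(6*a/7)/15


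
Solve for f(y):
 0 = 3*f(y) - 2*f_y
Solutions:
 f(y) = C1*exp(3*y/2)


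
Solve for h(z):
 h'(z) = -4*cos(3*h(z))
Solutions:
 h(z) = -asin((C1 + exp(24*z))/(C1 - exp(24*z)))/3 + pi/3
 h(z) = asin((C1 + exp(24*z))/(C1 - exp(24*z)))/3


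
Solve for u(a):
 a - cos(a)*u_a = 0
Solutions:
 u(a) = C1 + Integral(a/cos(a), a)


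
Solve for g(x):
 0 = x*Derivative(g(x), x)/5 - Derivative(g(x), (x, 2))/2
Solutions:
 g(x) = C1 + C2*erfi(sqrt(5)*x/5)


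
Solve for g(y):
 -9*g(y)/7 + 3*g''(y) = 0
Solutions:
 g(y) = C1*exp(-sqrt(21)*y/7) + C2*exp(sqrt(21)*y/7)
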